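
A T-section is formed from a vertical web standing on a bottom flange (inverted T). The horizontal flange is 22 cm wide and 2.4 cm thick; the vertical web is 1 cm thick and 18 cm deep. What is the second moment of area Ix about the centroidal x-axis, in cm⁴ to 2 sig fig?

Treat the section as a set of non-overlapping primitives; coordinates are from the bounding-box lower-left.
Flange: 22 × 2.4, A = 52.8 cm², y = 1.2 cm, Ī = 25.34 cm⁴.
Web: 1 × 18, A = 18 cm², y = 11.4 cm, Ī = 486 cm⁴.
Centroid: ȳ = ΣA·y / ΣA = 3.793 cm.
Transfer each piece to the centroidal x-axis using Ī + A·d² with d = y − 3.793:
  flange: d = -2.593 cm → contributes +380.4 cm⁴
  web: d = 7.607 cm → contributes +1 528 cm⁴
Total I = 1 908 cm⁴.

Ix ≈ 1900 cm⁴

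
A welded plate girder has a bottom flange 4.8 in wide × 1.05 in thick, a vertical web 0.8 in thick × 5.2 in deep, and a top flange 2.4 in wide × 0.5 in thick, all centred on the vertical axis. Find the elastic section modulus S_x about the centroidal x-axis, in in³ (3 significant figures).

Break the section into simple shapes (no overlaps), measuring from the bottom-left corner of the bounding box.
Bottom plate: 4.8 × 1.05, A = 5.04 in², y = 0.525 in, Ī = 0.46305 in⁴.
Web plate: 0.8 × 5.2, A = 4.16 in², y = 3.65 in, Ī = 9.3739 in⁴.
Top plate: 2.4 × 0.5, A = 1.2 in², y = 6.5 in, Ī = 0.025 in⁴.
Centroid: ȳ = ΣA·y / ΣA = 2.4644 in.
Transfer each piece to the centroidal x-axis using Ī + A·d² with d = y − 2.4644:
  bottom plate: d = -1.9394 in → contributes +19.42 in⁴
  web plate: d = 1.1856 in → contributes +15.221 in⁴
  top plate: d = 4.0356 in → contributes +19.568 in⁴
Total I = 54.21 in⁴.
Extreme fibre distance c = 4.2856 in; S = I/c = 12.649 in³.

S_x ≈ 12.6 in³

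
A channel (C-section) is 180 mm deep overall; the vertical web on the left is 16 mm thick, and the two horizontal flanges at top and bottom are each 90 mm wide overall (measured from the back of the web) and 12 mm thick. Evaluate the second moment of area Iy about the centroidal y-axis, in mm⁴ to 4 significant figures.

Break the section into simple shapes (no overlaps), measuring from the bottom-left corner of the bounding box.
Web: 16 × 180, A = 2 880 mm², x = 8 mm, Ī = 61 440 mm⁴.
Top flange (beyond web): 74 × 12, A = 888 mm², x = 53 mm, Ī = 405 224 mm⁴.
Bottom flange (beyond web): 74 × 12, A = 888 mm², x = 53 mm, Ī = 405 224 mm⁴.
Centroid: x̄ = ΣA·x / ΣA = 25.1649 mm.
Transfer each piece to the centroidal y-axis using Ī + A·d² with d = x − 25.1649:
  web: d = -17.1649 mm → contributes +909 990 mm⁴
  top flange (beyond web): d = 27.8351 mm → contributes +1 093 238 mm⁴
  bottom flange (beyond web): d = 27.8351 mm → contributes +1 093 238 mm⁴
Total I = 3 096 465 mm⁴.

Iy ≈ 3.096 × 10⁶ mm⁴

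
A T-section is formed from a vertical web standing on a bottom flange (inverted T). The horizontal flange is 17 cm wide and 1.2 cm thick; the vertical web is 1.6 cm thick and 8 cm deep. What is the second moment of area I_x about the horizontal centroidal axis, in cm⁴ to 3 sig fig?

Treat the section as a set of non-overlapping primitives; coordinates are from the bounding-box lower-left.
Flange: 17 × 1.2, A = 20.4 cm², y = 0.6 cm, Ī = 2.448 cm⁴.
Web: 1.6 × 8, A = 12.8 cm², y = 5.2 cm, Ī = 68.267 cm⁴.
Centroid: ȳ = ΣA·y / ΣA = 2.3735 cm.
Transfer each piece to the horizontal centroidal axis using Ī + A·d² with d = y − 2.3735:
  flange: d = -1.7735 cm → contributes +66.612 cm⁴
  web: d = 2.8265 cm → contributes +170.53 cm⁴
Total I = 237.14 cm⁴.

I_x ≈ 237 cm⁴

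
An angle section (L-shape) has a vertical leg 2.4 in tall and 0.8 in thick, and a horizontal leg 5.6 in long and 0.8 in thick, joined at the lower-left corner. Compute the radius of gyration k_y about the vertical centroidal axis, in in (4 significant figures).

k_y ≈ 1.744 in

Break the section into simple shapes (no overlaps), measuring from the bottom-left corner of the bounding box.
Vertical leg: 0.8 × 2.4, A = 1.92 in², x = 0.4 in, Ī = 0.1024 in⁴.
Horizontal leg (remainder): 4.8 × 0.8, A = 3.84 in², x = 3.2 in, Ī = 7.3728 in⁴.
Centroid: x̄ = ΣA·x / ΣA = 2.26667 in.
Transfer each piece to the vertical centroidal axis using Ī + A·d² with d = x − 2.26667:
  vertical leg: d = -1.86667 in → contributes +6.79253 in⁴
  horizontal leg (remainder): d = 0.933333 in → contributes +10.7179 in⁴
Total I = 17.5104 in⁴.
Radius of gyration: k = √(I/A) = √(17.5104 / 5.76) = 1.74356 in.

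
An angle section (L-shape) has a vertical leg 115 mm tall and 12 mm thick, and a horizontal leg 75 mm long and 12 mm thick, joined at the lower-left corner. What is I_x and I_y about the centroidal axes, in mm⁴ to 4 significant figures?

Split into non-overlapping primitives; take the origin at the lower-left of the bounding box.
Vertical leg: 12 × 115, A = 1 380 mm², y = 57.5 mm, Ī = 1 520 875 mm⁴.
Horizontal leg (remainder): 63 × 12, A = 756 mm², y = 6 mm, Ī = 9 072 mm⁴.
Centroid: ȳ = ΣA·y / ΣA = 39.2725 mm.
Transfer each piece to the centroidal x-axis using Ī + A·d² with d = y − 39.2725:
  vertical leg: d = 18.2275 mm → contributes +1 979 370 mm⁴
  horizontal leg (remainder): d = -33.2725 mm → contributes +846 007 mm⁴
Total I = 2 825 377 mm⁴.
For the y-axis: x̄ = 19.2725 mm.
Repeating about the centroidal y-axis gives I_y = 953 457 mm⁴.

I_x ≈ 2.825 × 10⁶ mm⁴, I_y ≈ 9.535 × 10⁵ mm⁴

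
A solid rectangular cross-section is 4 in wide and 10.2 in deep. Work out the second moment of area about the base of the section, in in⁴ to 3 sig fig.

I_base ≈ 1410 in⁴

The section: 4 × 10.2, A = 40.8 in², y = 5.1 in, Ī = 353.74 in⁴.
Transfer it to the base of the section using Ī + A·d² with d = y − 0:
  the section: d = 5.1 in → contributes +1414.9 in⁴
Total I = 1414.9 in⁴.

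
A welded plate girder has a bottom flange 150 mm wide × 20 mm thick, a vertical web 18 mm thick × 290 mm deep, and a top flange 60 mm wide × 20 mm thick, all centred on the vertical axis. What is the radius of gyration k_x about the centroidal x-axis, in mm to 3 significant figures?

k_x ≈ 117 mm

Split into non-overlapping primitives; take the origin at the lower-left of the bounding box.
Bottom plate: 150 × 20, A = 3 000 mm², y = 10 mm, Ī = 100 000 mm⁴.
Web plate: 18 × 290, A = 5 220 mm², y = 165 mm, Ī = 36 583 500 mm⁴.
Top plate: 60 × 20, A = 1 200 mm², y = 320 mm, Ī = 40 000 mm⁴.
Centroid: ȳ = ΣA·y / ΣA = 135.38 mm.
Transfer each piece to the centroidal x-axis using Ī + A·d² with d = y − 135.38:
  bottom plate: d = -125.38 mm → contributes +47 262 062 mm⁴
  web plate: d = 29.618 mm → contributes +41 162 568 mm⁴
  top plate: d = 184.62 mm → contributes +40 940 494 mm⁴
Total I = 129 365 124 mm⁴.
Radius of gyration: k = √(I/A) = √(129 365 124 / 9 420) = 117.19 mm.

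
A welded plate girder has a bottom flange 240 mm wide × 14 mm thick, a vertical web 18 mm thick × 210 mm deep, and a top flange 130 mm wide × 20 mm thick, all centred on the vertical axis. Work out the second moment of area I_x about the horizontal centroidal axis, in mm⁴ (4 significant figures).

Treat the section as a set of non-overlapping primitives; coordinates are from the bounding-box lower-left.
Bottom plate: 240 × 14, A = 3 360 mm², y = 7 mm, Ī = 54 880 mm⁴.
Web plate: 18 × 210, A = 3 780 mm², y = 119 mm, Ī = 13 891 500 mm⁴.
Top plate: 130 × 20, A = 2 600 mm², y = 234 mm, Ī = 86666.7 mm⁴.
Centroid: ȳ = ΣA·y / ΣA = 111.062 mm.
Transfer each piece to the horizontal centroidal axis using Ī + A·d² with d = y − 111.062:
  bottom plate: d = -104.062 mm → contributes +36 439 705 mm⁴
  web plate: d = 7.9384 mm → contributes +14 129 709 mm⁴
  top plate: d = 122.938 mm → contributes +39 382 676 mm⁴
Total I = 89 952 090 mm⁴.

I_x ≈ 8.995 × 10⁷ mm⁴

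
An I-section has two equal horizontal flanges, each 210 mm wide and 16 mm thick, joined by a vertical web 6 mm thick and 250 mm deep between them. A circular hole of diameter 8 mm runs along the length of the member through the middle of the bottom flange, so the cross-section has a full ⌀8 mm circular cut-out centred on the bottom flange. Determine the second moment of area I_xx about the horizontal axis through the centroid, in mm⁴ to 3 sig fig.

I_xx ≈ 1.26 × 10⁸ mm⁴

Split into non-overlapping primitives; take the origin at the lower-left of the bounding box.
Bottom flange: 210 × 16, A = 3 360 mm², y = 8 mm, Ī = 71 680 mm⁴.
Web: 6 × 250, A = 1 500 mm², y = 141 mm, Ī = 7 812 500 mm⁴.
Top flange: 210 × 16, A = 3 360 mm², y = 274 mm, Ī = 71 680 mm⁴.
Hole (subtracted): ⌀8, A = 50.265 mm², y = 8 mm, Ī = 201.06 mm⁴.
Centroid: ȳ = ΣA·y / ΣA = 141.82 mm.
Transfer each piece to the horizontal axis through the centroid using Ī + A·d² with d = y − 141.82:
  bottom flange: d = -133.82 mm → contributes +60 240 335 mm⁴
  web: d = -0.8183 mm → contributes +7 813 504 mm⁴
  top flange: d = 132.18 mm → contributes +58 777 604 mm⁴
  hole: d = -133.82 mm → contributes −900 322 mm⁴
Total I = 125 931 122 mm⁴.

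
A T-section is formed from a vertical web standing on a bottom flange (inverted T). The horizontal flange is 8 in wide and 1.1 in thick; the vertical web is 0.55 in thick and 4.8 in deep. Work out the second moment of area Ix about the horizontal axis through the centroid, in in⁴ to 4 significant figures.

Ix ≈ 23.63 in⁴

Split into non-overlapping primitives; take the origin at the lower-left of the bounding box.
Flange: 8 × 1.1, A = 8.8 in², y = 0.55 in, Ī = 0.887333 in⁴.
Web: 0.55 × 4.8, A = 2.64 in², y = 3.5 in, Ī = 5.0688 in⁴.
Centroid: ȳ = ΣA·y / ΣA = 1.23077 in.
Transfer each piece to the horizontal axis through the centroid using Ī + A·d² with d = y − 1.23077:
  flange: d = -0.680769 in → contributes +4.96566 in⁴
  web: d = 2.26923 in → contributes +18.6632 in⁴
Total I = 23.6289 in⁴.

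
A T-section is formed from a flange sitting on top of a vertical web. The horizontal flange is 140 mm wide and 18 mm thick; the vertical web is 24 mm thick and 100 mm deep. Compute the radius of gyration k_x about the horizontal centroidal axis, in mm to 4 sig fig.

k_x ≈ 35.92 mm

Break the section into simple shapes (no overlaps), measuring from the bottom-left corner of the bounding box.
Flange: 140 × 18, A = 2 520 mm², y = 109 mm, Ī = 68 040 mm⁴.
Web: 24 × 100, A = 2 400 mm², y = 50 mm, Ī = 2 000 000 mm⁴.
Centroid: ȳ = ΣA·y / ΣA = 80.2195 mm.
Transfer each piece to the horizontal centroidal axis using Ī + A·d² with d = y − 80.2195:
  flange: d = 28.7805 mm → contributes +2 155 398 mm⁴
  web: d = -30.2195 mm → contributes +4 191 725 mm⁴
Total I = 6 347 123 mm⁴.
Radius of gyration: k = √(I/A) = √(6 347 123 / 4 920) = 35.9175 mm.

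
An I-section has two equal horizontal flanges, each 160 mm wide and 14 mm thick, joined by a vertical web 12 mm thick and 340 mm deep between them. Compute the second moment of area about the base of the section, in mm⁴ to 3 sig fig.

I_base ≈ 4.70 × 10⁸ mm⁴

Break the section into simple shapes (no overlaps), measuring from the bottom-left corner of the bounding box.
Bottom flange: 160 × 14, A = 2 240 mm², y = 7 mm, Ī = 36 587 mm⁴.
Web: 12 × 340, A = 4 080 mm², y = 184 mm, Ī = 39 304 000 mm⁴.
Top flange: 160 × 14, A = 2 240 mm², y = 361 mm, Ī = 36 587 mm⁴.
Transfer each piece to the base of the section using Ī + A·d² with d = y − 0:
  bottom flange: d = 7 mm → contributes +146 347 mm⁴
  web: d = 184 mm → contributes +177 436 480 mm⁴
  top flange: d = 361 mm → contributes +291 955 627 mm⁴
Total I = 469 538 453 mm⁴.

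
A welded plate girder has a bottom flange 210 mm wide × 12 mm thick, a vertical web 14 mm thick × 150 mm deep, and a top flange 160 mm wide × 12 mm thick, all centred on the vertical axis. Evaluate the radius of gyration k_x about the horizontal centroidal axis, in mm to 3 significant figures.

Decompose the section into non-overlapping parts with the origin at the bottom-left of its bounding rectangle.
Bottom plate: 210 × 12, A = 2 520 mm², y = 6 mm, Ī = 30 240 mm⁴.
Web plate: 14 × 150, A = 2 100 mm², y = 87 mm, Ī = 3 937 500 mm⁴.
Top plate: 160 × 12, A = 1 920 mm², y = 168 mm, Ī = 23 040 mm⁴.
Centroid: ȳ = ΣA·y / ΣA = 79.569 mm.
Transfer each piece to the horizontal centroidal axis using Ī + A·d² with d = y − 79.569:
  bottom plate: d = -73.569 mm → contributes +13 669 411 mm⁴
  web plate: d = 7.4312 mm → contributes +4 053 468 mm⁴
  top plate: d = 88.431 mm → contributes +15 037 586 mm⁴
Total I = 32 760 464 mm⁴.
Radius of gyration: k = √(I/A) = √(32 760 464 / 6 540) = 70.776 mm.

k_x ≈ 70.8 mm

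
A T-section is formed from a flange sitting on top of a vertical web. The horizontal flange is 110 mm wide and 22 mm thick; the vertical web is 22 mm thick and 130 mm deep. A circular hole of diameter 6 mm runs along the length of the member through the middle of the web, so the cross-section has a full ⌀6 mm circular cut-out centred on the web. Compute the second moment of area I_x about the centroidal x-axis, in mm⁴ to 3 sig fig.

I_x ≈ 1.17 × 10⁷ mm⁴

Treat the section as a set of non-overlapping primitives; coordinates are from the bounding-box lower-left.
Flange: 110 × 22, A = 2 420 mm², y = 141 mm, Ī = 97 607 mm⁴.
Web: 22 × 130, A = 2 860 mm², y = 65 mm, Ī = 4 027 833 mm⁴.
Hole (subtracted): ⌀6, A = 28.274 mm², y = 65 mm, Ī = 63.617 mm⁴.
Centroid: ȳ = ΣA·y / ΣA = 100.02 mm.
Transfer each piece to the centroidal x-axis using Ī + A·d² with d = y − 100.02:
  flange: d = 40.979 mm → contributes +4 161 486 mm⁴
  web: d = -35.021 mm → contributes +7 535 513 mm⁴
  hole: d = -35.021 mm → contributes −34 741 mm⁴
Total I = 11 662 258 mm⁴.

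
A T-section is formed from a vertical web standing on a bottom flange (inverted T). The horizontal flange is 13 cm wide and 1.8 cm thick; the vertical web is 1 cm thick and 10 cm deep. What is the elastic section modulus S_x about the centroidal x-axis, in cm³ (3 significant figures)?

S_x ≈ 36.5 cm³

Break the section into simple shapes (no overlaps), measuring from the bottom-left corner of the bounding box.
Flange: 13 × 1.8, A = 23.4 cm², y = 0.9 cm, Ī = 6.318 cm⁴.
Web: 1 × 10, A = 10 cm², y = 6.8 cm, Ī = 83.333 cm⁴.
Centroid: ȳ = ΣA·y / ΣA = 2.6665 cm.
Transfer each piece to the centroidal x-axis using Ī + A·d² with d = y − 2.6665:
  flange: d = -1.7665 cm → contributes +79.335 cm⁴
  web: d = 4.1335 cm → contributes +254.19 cm⁴
Total I = 333.53 cm⁴.
Extreme fibre distance c = 9.1335 cm; S = I/c = 36.517 cm³.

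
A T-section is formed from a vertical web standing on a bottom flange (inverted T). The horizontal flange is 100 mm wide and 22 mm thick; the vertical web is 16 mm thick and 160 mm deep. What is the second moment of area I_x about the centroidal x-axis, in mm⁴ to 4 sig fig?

I_x ≈ 1.535 × 10⁷ mm⁴

Treat the section as a set of non-overlapping primitives; coordinates are from the bounding-box lower-left.
Flange: 100 × 22, A = 2 200 mm², y = 11 mm, Ī = 88733.3 mm⁴.
Web: 16 × 160, A = 2 560 mm², y = 102 mm, Ī = 5 461 333 mm⁴.
Centroid: ȳ = ΣA·y / ΣA = 59.9412 mm.
Transfer each piece to the centroidal x-axis using Ī + A·d² with d = y − 59.9412:
  flange: d = -48.9412 mm → contributes +5 358 259 mm⁴
  web: d = 42.0588 mm → contributes +9 989 832 mm⁴
Total I = 15 348 090 mm⁴.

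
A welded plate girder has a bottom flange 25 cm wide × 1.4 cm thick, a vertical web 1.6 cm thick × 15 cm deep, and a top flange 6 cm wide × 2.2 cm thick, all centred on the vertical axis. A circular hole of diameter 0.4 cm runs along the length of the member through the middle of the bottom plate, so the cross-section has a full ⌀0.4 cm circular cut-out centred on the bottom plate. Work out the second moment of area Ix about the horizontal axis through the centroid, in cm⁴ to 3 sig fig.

Ix ≈ 3370 cm⁴

Treat the section as a set of non-overlapping primitives; coordinates are from the bounding-box lower-left.
Bottom plate: 25 × 1.4, A = 35 cm², y = 0.7 cm, Ī = 5.7167 cm⁴.
Web plate: 1.6 × 15, A = 24 cm², y = 8.9 cm, Ī = 450 cm⁴.
Top plate: 6 × 2.2, A = 13.2 cm², y = 17.5 cm, Ī = 5.324 cm⁴.
Hole (subtracted): ⌀0.4, A = 0.12566 cm², y = 0.7 cm, Ī = 0.0012566 cm⁴.
Centroid: ȳ = ΣA·y / ΣA = 6.5073 cm.
Transfer each piece to the horizontal axis through the centroid using Ī + A·d² with d = y − 6.5073:
  bottom plate: d = -5.8073 cm → contributes +1186.1 cm⁴
  web plate: d = 2.3927 cm → contributes +587.4 cm⁴
  top plate: d = 10.993 cm → contributes +1600.4 cm⁴
  hole: d = -5.8073 cm → contributes −4.2393 cm⁴
Total I = 3369.6 cm⁴.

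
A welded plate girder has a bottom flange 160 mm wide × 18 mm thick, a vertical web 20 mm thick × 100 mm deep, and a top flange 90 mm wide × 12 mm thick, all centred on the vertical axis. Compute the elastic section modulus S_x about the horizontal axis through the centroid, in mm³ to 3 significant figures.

S_x ≈ 1.64 × 10⁵ mm³

Treat the section as a set of non-overlapping primitives; coordinates are from the bounding-box lower-left.
Bottom plate: 160 × 18, A = 2 880 mm², y = 9 mm, Ī = 77 760 mm⁴.
Web plate: 20 × 100, A = 2 000 mm², y = 68 mm, Ī = 1 666 667 mm⁴.
Top plate: 90 × 12, A = 1 080 mm², y = 124 mm, Ī = 12 960 mm⁴.
Centroid: ȳ = ΣA·y / ΣA = 49.638 mm.
Transfer each piece to the horizontal axis through the centroid using Ī + A·d² with d = y − 49.638:
  bottom plate: d = -40.638 mm → contributes +4 833 830 mm⁴
  web plate: d = 18.362 mm → contributes +2 341 023 mm⁴
  top plate: d = 74.362 mm → contributes +5 985 110 mm⁴
Total I = 13 159 964 mm⁴.
Extreme fibre distance c = 80.362 mm; S = I/c = 163 758 mm³.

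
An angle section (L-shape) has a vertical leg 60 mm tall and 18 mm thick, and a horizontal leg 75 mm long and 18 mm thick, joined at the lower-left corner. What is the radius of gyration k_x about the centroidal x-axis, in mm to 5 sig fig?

k_x ≈ 16.649 mm

Split into non-overlapping primitives; take the origin at the lower-left of the bounding box.
Vertical leg: 18 × 60, A = 1 080 mm², y = 30 mm, Ī = 324 000 mm⁴.
Horizontal leg (remainder): 57 × 18, A = 1 026 mm², y = 9 mm, Ī = 27 702 mm⁴.
Centroid: ȳ = ΣA·y / ΣA = 19.76923 mm.
Transfer each piece to the centroidal x-axis using Ī + A·d² with d = y − 19.76923:
  vertical leg: d = 10.23077 mm → contributes +437042.1 mm⁴
  horizontal leg (remainder): d = -10.76923 mm → contributes +146693.7 mm⁴
Total I = 583735.8 mm⁴.
Radius of gyration: k = √(I/A) = √(583735.8 / 2 106) = 16.64865 mm.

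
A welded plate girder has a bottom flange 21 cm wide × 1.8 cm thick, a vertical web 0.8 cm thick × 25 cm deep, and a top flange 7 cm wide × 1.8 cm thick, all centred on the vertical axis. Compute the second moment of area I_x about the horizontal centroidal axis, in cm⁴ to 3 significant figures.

Decompose the section into non-overlapping parts with the origin at the bottom-left of its bounding rectangle.
Bottom plate: 21 × 1.8, A = 37.8 cm², y = 0.9 cm, Ī = 10.206 cm⁴.
Web plate: 0.8 × 25, A = 20 cm², y = 14.3 cm, Ī = 1041.7 cm⁴.
Top plate: 7 × 1.8, A = 12.6 cm², y = 27.7 cm, Ī = 3.402 cm⁴.
Centroid: ȳ = ΣA·y / ΣA = 9.5034 cm.
Transfer each piece to the horizontal centroidal axis using Ī + A·d² with d = y − 9.5034:
  bottom plate: d = -8.6034 cm → contributes +2808.1 cm⁴
  web plate: d = 4.7966 cm → contributes +1501.8 cm⁴
  top plate: d = 18.197 cm → contributes +4175.5 cm⁴
Total I = 8485.4 cm⁴.

I_x ≈ 8490 cm⁴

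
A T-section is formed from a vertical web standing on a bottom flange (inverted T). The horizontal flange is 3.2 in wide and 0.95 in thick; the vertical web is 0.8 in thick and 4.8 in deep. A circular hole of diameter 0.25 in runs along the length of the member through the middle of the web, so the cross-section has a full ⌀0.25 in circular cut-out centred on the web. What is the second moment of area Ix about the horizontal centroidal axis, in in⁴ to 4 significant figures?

Break the section into simple shapes (no overlaps), measuring from the bottom-left corner of the bounding box.
Flange: 3.2 × 0.95, A = 3.04 in², y = 0.475 in, Ī = 0.228633 in⁴.
Web: 0.8 × 4.8, A = 3.84 in², y = 3.35 in, Ī = 7.3728 in⁴.
Hole (subtracted): ⌀0.25, A = 0.0490874 in², y = 3.35 in, Ī = 0.000191748 in⁴.
Centroid: ȳ = ΣA·y / ΣA = 2.07052 in.
Transfer each piece to the horizontal centroidal axis using Ī + A·d² with d = y − 2.07052:
  flange: d = -1.59552 in → contributes +7.96754 in⁴
  web: d = 1.27948 in → contributes +13.6591 in⁴
  hole: d = 1.27948 in → contributes −0.0805509 in⁴
Total I = 21.5461 in⁴.

Ix ≈ 21.55 in⁴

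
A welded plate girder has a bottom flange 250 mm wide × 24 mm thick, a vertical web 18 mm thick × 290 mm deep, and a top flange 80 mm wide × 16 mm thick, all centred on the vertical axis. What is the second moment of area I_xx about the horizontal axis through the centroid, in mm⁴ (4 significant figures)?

I_xx ≈ 1.702 × 10⁸ mm⁴

Break the section into simple shapes (no overlaps), measuring from the bottom-left corner of the bounding box.
Bottom plate: 250 × 24, A = 6 000 mm², y = 12 mm, Ī = 288 000 mm⁴.
Web plate: 18 × 290, A = 5 220 mm², y = 169 mm, Ī = 36 583 500 mm⁴.
Top plate: 80 × 16, A = 1 280 mm², y = 322 mm, Ī = 27306.7 mm⁴.
Centroid: ȳ = ΣA·y / ΣA = 109.307 mm.
Transfer each piece to the horizontal axis through the centroid using Ī + A·d² with d = y − 109.307:
  bottom plate: d = -97.3072 mm → contributes +57 100 147 mm⁴
  web plate: d = 59.6928 mm → contributes +55 183 563 mm⁴
  top plate: d = 212.693 mm → contributes +57 932 237 mm⁴
Total I = 170 215 947 mm⁴.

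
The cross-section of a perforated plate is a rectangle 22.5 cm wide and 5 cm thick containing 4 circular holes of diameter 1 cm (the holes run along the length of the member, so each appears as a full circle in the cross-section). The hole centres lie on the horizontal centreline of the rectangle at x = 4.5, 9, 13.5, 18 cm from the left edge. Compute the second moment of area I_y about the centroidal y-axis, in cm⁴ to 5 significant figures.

Treat the section as a set of non-overlapping primitives; coordinates are from the bounding-box lower-left.
Plate: 22.5 × 5, A = 112.5 cm², x = 11.25 cm, Ī = 4746.094 cm⁴.
Hole 1 (subtracted): ⌀1, A = 0.7853982 cm², x = 4.5 cm, Ī = 0.04908739 cm⁴.
Hole 2 (subtracted): ⌀1, A = 0.7853982 cm², x = 9 cm, Ī = 0.04908739 cm⁴.
Hole 3 (subtracted): ⌀1, A = 0.7853982 cm², x = 13.5 cm, Ī = 0.04908739 cm⁴.
Hole 4 (subtracted): ⌀1, A = 0.7853982 cm², x = 18 cm, Ī = 0.04908739 cm⁴.
By symmetry the centroid is at mid-width, x̄ = 11.25 cm.
Transfer each piece to the centroidal y-axis using Ī + A·d² with d = x − 11.25:
  plate: d = 0 cm → contributes +4746.094 cm⁴
  hole 1: d = -6.75 cm → contributes −35.83379 cm⁴
  hole 2: d = -2.25 cm → contributes −4.025166 cm⁴
  hole 3: d = 2.25 cm → contributes −4.025166 cm⁴
  hole 4: d = 6.75 cm → contributes −35.83379 cm⁴
Total I = 4666.376 cm⁴.

I_y ≈ 4666.4 cm⁴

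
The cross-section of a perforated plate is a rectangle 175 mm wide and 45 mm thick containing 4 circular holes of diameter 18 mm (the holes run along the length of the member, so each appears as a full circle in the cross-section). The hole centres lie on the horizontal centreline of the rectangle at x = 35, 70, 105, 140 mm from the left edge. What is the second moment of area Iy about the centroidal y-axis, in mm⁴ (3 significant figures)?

Iy ≈ 1.85 × 10⁷ mm⁴

Treat the section as a set of non-overlapping primitives; coordinates are from the bounding-box lower-left.
Plate: 175 × 45, A = 7 875 mm², x = 87.5 mm, Ī = 20 097 656 mm⁴.
Hole 1 (subtracted): ⌀18, A = 254.47 mm², x = 35 mm, Ī = 5 153 mm⁴.
Hole 2 (subtracted): ⌀18, A = 254.47 mm², x = 70 mm, Ī = 5 153 mm⁴.
Hole 3 (subtracted): ⌀18, A = 254.47 mm², x = 105 mm, Ī = 5 153 mm⁴.
Hole 4 (subtracted): ⌀18, A = 254.47 mm², x = 140 mm, Ī = 5 153 mm⁴.
By symmetry the centroid is at mid-width, x̄ = 87.5 mm.
Transfer each piece to the centroidal y-axis using Ī + A·d² with d = x − 87.5:
  plate: d = 0 mm → contributes +20 097 656 mm⁴
  hole 1: d = -52.5 mm → contributes −706 533 mm⁴
  hole 2: d = -17.5 mm → contributes −83 084 mm⁴
  hole 3: d = 17.5 mm → contributes −83 084 mm⁴
  hole 4: d = 52.5 mm → contributes −706 533 mm⁴
Total I = 18 518 422 mm⁴.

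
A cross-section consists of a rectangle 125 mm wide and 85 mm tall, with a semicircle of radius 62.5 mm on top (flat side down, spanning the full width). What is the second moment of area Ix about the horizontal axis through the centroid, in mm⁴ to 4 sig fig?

Break the section into simple shapes (no overlaps), measuring from the bottom-left corner of the bounding box.
Rectangular body: 125 × 85, A = 10 625 mm², y = 42.5 mm, Ī = 6 397 135 mm⁴.
Semicircular cap: semicircle r = 62.5, A = 6135.92 mm², y = 111.526 mm, Ī = 1 674 758 mm⁴.
Centroid: ȳ = ΣA·y / ΣA = 67.7693 mm.
Transfer each piece to the horizontal axis through the centroid using Ī + A·d² with d = y − 67.7693:
  rectangular body: d = -25.2693 mm → contributes +13 181 608 mm⁴
  semicircular cap: d = 43.7565 mm → contributes +13 422 790 mm⁴
Total I = 26 604 398 mm⁴.

Ix ≈ 2.660 × 10⁷ mm⁴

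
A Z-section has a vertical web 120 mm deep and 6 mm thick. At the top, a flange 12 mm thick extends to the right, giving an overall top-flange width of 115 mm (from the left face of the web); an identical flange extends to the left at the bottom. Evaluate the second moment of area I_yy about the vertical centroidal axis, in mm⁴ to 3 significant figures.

I_yy ≈ 1.12 × 10⁷ mm⁴

Treat the section as a set of non-overlapping primitives; coordinates are from the bounding-box lower-left.
Web: 6 × 120, A = 720 mm², x = 112 mm, Ī = 2 160 mm⁴.
Top flange (beyond web): 109 × 12, A = 1 308 mm², x = 169.5 mm, Ī = 1 295 029 mm⁴.
Bottom flange (beyond web): 109 × 12, A = 1 308 mm², x = 54.5 mm, Ī = 1 295 029 mm⁴.
Centroid: x̄ = ΣA·x / ΣA = 112 mm.
Transfer each piece to the vertical centroidal axis using Ī + A·d² with d = x − 112:
  web: d = 0 mm → contributes +2 160 mm⁴
  top flange (beyond web): d = 57.5 mm → contributes +5 619 604 mm⁴
  bottom flange (beyond web): d = -57.5 mm → contributes +5 619 604 mm⁴
Total I = 11 241 368 mm⁴.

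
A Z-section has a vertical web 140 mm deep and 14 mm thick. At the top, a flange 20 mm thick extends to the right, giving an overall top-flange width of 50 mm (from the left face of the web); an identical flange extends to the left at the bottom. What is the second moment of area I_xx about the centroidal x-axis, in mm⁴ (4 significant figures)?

I_xx ≈ 8.433 × 10⁶ mm⁴

Break the section into simple shapes (no overlaps), measuring from the bottom-left corner of the bounding box.
Web: 14 × 140, A = 1 960 mm², y = 70 mm, Ī = 3 201 333 mm⁴.
Top flange (beyond web): 36 × 20, A = 720 mm², y = 130 mm, Ī = 24 000 mm⁴.
Bottom flange (beyond web): 36 × 20, A = 720 mm², y = 10 mm, Ī = 24 000 mm⁴.
Centroid: ȳ = ΣA·y / ΣA = 70 mm.
Transfer each piece to the centroidal x-axis using Ī + A·d² with d = y − 70:
  web: d = 0 mm → contributes +3 201 333 mm⁴
  top flange (beyond web): d = 60 mm → contributes +2 616 000 mm⁴
  bottom flange (beyond web): d = -60 mm → contributes +2 616 000 mm⁴
Total I = 8 433 333 mm⁴.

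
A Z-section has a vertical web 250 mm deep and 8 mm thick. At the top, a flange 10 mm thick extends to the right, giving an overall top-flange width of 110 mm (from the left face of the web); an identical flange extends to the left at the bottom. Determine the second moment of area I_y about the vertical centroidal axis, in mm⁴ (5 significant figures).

I_y ≈ 7.9503 × 10⁶ mm⁴

Treat the section as a set of non-overlapping primitives; coordinates are from the bounding-box lower-left.
Web: 8 × 250, A = 2 000 mm², x = 106 mm, Ī = 10666.67 mm⁴.
Top flange (beyond web): 102 × 10, A = 1 020 mm², x = 161 mm, Ī = 884 340 mm⁴.
Bottom flange (beyond web): 102 × 10, A = 1 020 mm², x = 51 mm, Ī = 884 340 mm⁴.
Centroid: x̄ = ΣA·x / ΣA = 106 mm.
Transfer each piece to the vertical centroidal axis using Ī + A·d² with d = x − 106:
  web: d = 0 mm → contributes +10666.67 mm⁴
  top flange (beyond web): d = 55 mm → contributes +3 969 840 mm⁴
  bottom flange (beyond web): d = -55 mm → contributes +3 969 840 mm⁴
Total I = 7 950 347 mm⁴.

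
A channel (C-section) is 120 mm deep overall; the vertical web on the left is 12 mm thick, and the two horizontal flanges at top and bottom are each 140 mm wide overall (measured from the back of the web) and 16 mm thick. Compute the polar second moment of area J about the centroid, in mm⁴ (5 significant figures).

Split into non-overlapping primitives; take the origin at the lower-left of the bounding box.
Web: 12 × 120, A = 1 440 mm², y = 60 mm, Ī = 1 728 000 mm⁴.
Top flange (beyond web): 128 × 16, A = 2 048 mm², y = 112 mm, Ī = 43690.67 mm⁴.
Bottom flange (beyond web): 128 × 16, A = 2 048 mm², y = 8 mm, Ī = 43690.67 mm⁴.
By symmetry the centroid is at mid-height, ȳ = 60 mm.
Transfer each piece to the centroidal x-axis using Ī + A·d² with d = y − 60:
  web: d = 0 mm → contributes +1 728 000 mm⁴
  top flange (beyond web): d = 52 mm → contributes +5 581 483 mm⁴
  bottom flange (beyond web): d = -52 mm → contributes +5 581 483 mm⁴
Total I = 12 890 965 mm⁴.
For the y-axis: x̄ = 57.79191 mm.
Repeating about the centroidal y-axis gives I_y = 10 830 310 mm⁴.
Polar second moment: J = I_x + I_y = 23 721 275 mm⁴.

J ≈ 2.3721 × 10⁷ mm⁴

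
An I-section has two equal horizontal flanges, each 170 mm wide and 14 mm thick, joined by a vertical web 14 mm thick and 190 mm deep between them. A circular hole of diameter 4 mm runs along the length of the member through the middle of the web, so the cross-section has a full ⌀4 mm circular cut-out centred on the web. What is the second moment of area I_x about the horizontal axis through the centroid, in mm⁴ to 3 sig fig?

I_x ≈ 5.76 × 10⁷ mm⁴

Treat the section as a set of non-overlapping primitives; coordinates are from the bounding-box lower-left.
Bottom flange: 170 × 14, A = 2 380 mm², y = 7 mm, Ī = 38 873 mm⁴.
Web: 14 × 190, A = 2 660 mm², y = 109 mm, Ī = 8 002 167 mm⁴.
Top flange: 170 × 14, A = 2 380 mm², y = 211 mm, Ī = 38 873 mm⁴.
Hole (subtracted): ⌀4, A = 12.566 mm², y = 109 mm, Ī = 12.566 mm⁴.
By symmetry the centroid is at mid-height, ȳ = 109 mm.
Transfer each piece to the horizontal axis through the centroid using Ī + A·d² with d = y − 109:
  bottom flange: d = -102 mm → contributes +24 800 393 mm⁴
  web: d = 0 mm → contributes +8 002 167 mm⁴
  top flange: d = 102 mm → contributes +24 800 393 mm⁴
  hole: d = 0 mm → contributes −12.566 mm⁴
Total I = 57 602 941 mm⁴.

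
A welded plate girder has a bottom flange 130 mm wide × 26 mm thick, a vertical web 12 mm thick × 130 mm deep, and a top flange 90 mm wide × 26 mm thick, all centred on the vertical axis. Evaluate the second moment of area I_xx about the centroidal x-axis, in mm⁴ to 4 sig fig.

I_xx ≈ 3.642 × 10⁷ mm⁴

Decompose the section into non-overlapping parts with the origin at the bottom-left of its bounding rectangle.
Bottom plate: 130 × 26, A = 3 380 mm², y = 13 mm, Ī = 190 407 mm⁴.
Web plate: 12 × 130, A = 1 560 mm², y = 91 mm, Ī = 2 197 000 mm⁴.
Top plate: 90 × 26, A = 2 340 mm², y = 169 mm, Ī = 131 820 mm⁴.
Centroid: ȳ = ΣA·y / ΣA = 79.8571 mm.
Transfer each piece to the centroidal x-axis using Ī + A·d² with d = y − 79.8571:
  bottom plate: d = -66.8571 mm → contributes +15 298 593 mm⁴
  web plate: d = 11.1429 mm → contributes +2 390 695 mm⁴
  top plate: d = 89.1429 mm → contributes +18 726 511 mm⁴
Total I = 36 415 798 mm⁴.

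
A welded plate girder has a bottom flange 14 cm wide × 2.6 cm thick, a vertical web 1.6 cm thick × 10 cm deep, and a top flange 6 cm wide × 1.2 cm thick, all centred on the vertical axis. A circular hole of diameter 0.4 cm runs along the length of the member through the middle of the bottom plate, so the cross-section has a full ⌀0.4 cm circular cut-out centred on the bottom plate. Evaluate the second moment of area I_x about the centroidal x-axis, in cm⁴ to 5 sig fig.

Split into non-overlapping primitives; take the origin at the lower-left of the bounding box.
Bottom plate: 14 × 2.6, A = 36.4 cm², y = 1.3 cm, Ī = 20.50533 cm⁴.
Web plate: 1.6 × 10, A = 16 cm², y = 7.6 cm, Ī = 133.3333 cm⁴.
Top plate: 6 × 1.2, A = 7.2 cm², y = 13.2 cm, Ī = 0.864 cm⁴.
Hole (subtracted): ⌀0.4, A = 0.1256637 cm², y = 1.3 cm, Ī = 0.001256637 cm⁴.
Centroid: ȳ = ΣA·y / ΣA = 4.43547 cm.
Transfer each piece to the centroidal x-axis using Ī + A·d² with d = y − 4.43547:
  bottom plate: d = -3.13547 cm → contributes +378.36 cm⁴
  web plate: d = 3.16453 cm → contributes +293.5613 cm⁴
  top plate: d = 8.76453 cm → contributes +553.9463 cm⁴
  hole: d = -3.13547 cm → contributes −1.236678 cm⁴
Total I = 1224.631 cm⁴.

I_x ≈ 1224.6 cm⁴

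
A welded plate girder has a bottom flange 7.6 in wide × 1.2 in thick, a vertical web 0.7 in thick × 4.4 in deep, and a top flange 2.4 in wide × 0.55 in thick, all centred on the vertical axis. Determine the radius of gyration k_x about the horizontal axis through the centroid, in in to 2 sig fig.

k_x ≈ 1.9 in

Split into non-overlapping primitives; take the origin at the lower-left of the bounding box.
Bottom plate: 7.6 × 1.2, A = 9.12 in², y = 0.6 in, Ī = 1.094 in⁴.
Web plate: 0.7 × 4.4, A = 3.08 in², y = 3.4 in, Ī = 4.969 in⁴.
Top plate: 2.4 × 0.55, A = 1.32 in², y = 5.875 in, Ī = 0.03328 in⁴.
Centroid: ȳ = ΣA·y / ΣA = 1.753 in.
Transfer each piece to the horizontal axis through the centroid using Ī + A·d² with d = y − 1.753:
  bottom plate: d = -1.153 in → contributes +13.22 in⁴
  web plate: d = 1.647 in → contributes +13.33 in⁴
  top plate: d = 4.122 in → contributes +22.46 in⁴
Total I = 49 in⁴.
Radius of gyration: k = √(I/A) = √(49 / 13.52) = 1.904 in.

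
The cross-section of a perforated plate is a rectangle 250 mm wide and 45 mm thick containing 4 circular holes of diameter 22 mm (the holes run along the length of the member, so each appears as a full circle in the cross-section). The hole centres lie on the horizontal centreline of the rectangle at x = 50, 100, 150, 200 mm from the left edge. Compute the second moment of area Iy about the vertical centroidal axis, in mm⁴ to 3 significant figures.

Split into non-overlapping primitives; take the origin at the lower-left of the bounding box.
Plate: 250 × 45, A = 11 250 mm², x = 125 mm, Ī = 58 593 750 mm⁴.
Hole 1 (subtracted): ⌀22, A = 380.13 mm², x = 50 mm, Ī = 11 499 mm⁴.
Hole 2 (subtracted): ⌀22, A = 380.13 mm², x = 100 mm, Ī = 11 499 mm⁴.
Hole 3 (subtracted): ⌀22, A = 380.13 mm², x = 150 mm, Ī = 11 499 mm⁴.
Hole 4 (subtracted): ⌀22, A = 380.13 mm², x = 200 mm, Ī = 11 499 mm⁴.
By symmetry the centroid is at mid-width, x̄ = 125 mm.
Transfer each piece to the vertical centroidal axis using Ī + A·d² with d = x − 125:
  plate: d = 0 mm → contributes +58 593 750 mm⁴
  hole 1: d = -75 mm → contributes −2 149 746 mm⁴
  hole 2: d = -25 mm → contributes −249 082 mm⁴
  hole 3: d = 25 mm → contributes −249 082 mm⁴
  hole 4: d = 75 mm → contributes −2 149 746 mm⁴
Total I = 53 796 095 mm⁴.

Iy ≈ 5.38 × 10⁷ mm⁴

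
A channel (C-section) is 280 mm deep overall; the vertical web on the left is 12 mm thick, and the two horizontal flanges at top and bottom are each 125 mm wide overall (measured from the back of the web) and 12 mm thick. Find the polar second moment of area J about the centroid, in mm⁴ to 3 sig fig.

J ≈ 7.95 × 10⁷ mm⁴

Break the section into simple shapes (no overlaps), measuring from the bottom-left corner of the bounding box.
Web: 12 × 280, A = 3 360 mm², y = 140 mm, Ī = 21 952 000 mm⁴.
Top flange (beyond web): 113 × 12, A = 1 356 mm², y = 274 mm, Ī = 16 272 mm⁴.
Bottom flange (beyond web): 113 × 12, A = 1 356 mm², y = 6 mm, Ī = 16 272 mm⁴.
By symmetry the centroid is at mid-height, ȳ = 140 mm.
Transfer each piece to the centroidal x-axis using Ī + A·d² with d = y − 140:
  web: d = 0 mm → contributes +21 952 000 mm⁴
  top flange (beyond web): d = 134 mm → contributes +24 364 608 mm⁴
  bottom flange (beyond web): d = -134 mm → contributes +24 364 608 mm⁴
Total I = 70 681 216 mm⁴.
For the y-axis: x̄ = 33.915 mm.
Repeating about the centroidal y-axis gives I_y = 8 788 268 mm⁴.
Polar second moment: J = I_x + I_y = 79 469 484 mm⁴.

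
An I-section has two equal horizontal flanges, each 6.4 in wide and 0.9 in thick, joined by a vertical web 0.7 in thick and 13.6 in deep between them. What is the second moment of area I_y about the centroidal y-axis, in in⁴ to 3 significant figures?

Treat the section as a set of non-overlapping primitives; coordinates are from the bounding-box lower-left.
Bottom flange: 6.4 × 0.9, A = 5.76 in², x = 3.2 in, Ī = 19.661 in⁴.
Web: 0.7 × 13.6, A = 9.52 in², x = 3.2 in, Ī = 0.38873 in⁴.
Top flange: 6.4 × 0.9, A = 5.76 in², x = 3.2 in, Ī = 19.661 in⁴.
By symmetry the centroid is at mid-width, x̄ = 3.2 in.
All pieces are centred on the centroidal y-axis, so I = ΣĪ = 39.71 in⁴.

I_y ≈ 39.7 in⁴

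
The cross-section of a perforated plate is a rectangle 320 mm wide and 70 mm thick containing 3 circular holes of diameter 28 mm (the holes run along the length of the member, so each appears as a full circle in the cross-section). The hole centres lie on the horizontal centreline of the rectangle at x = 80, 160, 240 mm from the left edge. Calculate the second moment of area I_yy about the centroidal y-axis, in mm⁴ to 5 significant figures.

Decompose the section into non-overlapping parts with the origin at the bottom-left of its bounding rectangle.
Plate: 320 × 70, A = 22 400 mm², x = 160 mm, Ī = 191 146 667 mm⁴.
Hole 1 (subtracted): ⌀28, A = 615.7522 mm², x = 80 mm, Ī = 30171.86 mm⁴.
Hole 2 (subtracted): ⌀28, A = 615.7522 mm², x = 160 mm, Ī = 30171.86 mm⁴.
Hole 3 (subtracted): ⌀28, A = 615.7522 mm², x = 240 mm, Ī = 30171.86 mm⁴.
By symmetry the centroid is at mid-width, x̄ = 160 mm.
Transfer each piece to the centroidal y-axis using Ī + A·d² with d = x − 160:
  plate: d = 0 mm → contributes +191 146 667 mm⁴
  hole 1: d = -80 mm → contributes −3 970 986 mm⁴
  hole 2: d = 0 mm → contributes −30171.86 mm⁴
  hole 3: d = 80 mm → contributes −3 970 986 mm⁴
Total I = 183 174 523 mm⁴.

I_yy ≈ 1.8317 × 10⁸ mm⁴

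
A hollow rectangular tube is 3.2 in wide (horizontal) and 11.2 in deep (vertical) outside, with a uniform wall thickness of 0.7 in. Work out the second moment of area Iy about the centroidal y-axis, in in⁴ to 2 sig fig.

Break the section into simple shapes (no overlaps), measuring from the bottom-left corner of the bounding box.
Outer rectangle: 3.2 × 11.2, A = 35.84 in², x = 1.6 in, Ī = 30.58 in⁴.
Inner void (subtracted): 1.8 × 9.8, A = 17.64 in², x = 1.6 in, Ī = 4.763 in⁴.
By symmetry the centroid is at mid-width, x̄ = 1.6 in.
All pieces are centred on the centroidal y-axis, so I = ΣĪ (holes subtracted) = 25.82 in⁴.

Iy ≈ 26 in⁴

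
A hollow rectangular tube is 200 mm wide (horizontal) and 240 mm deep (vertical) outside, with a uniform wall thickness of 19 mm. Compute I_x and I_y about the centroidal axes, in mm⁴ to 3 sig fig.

Decompose the section into non-overlapping parts with the origin at the bottom-left of its bounding rectangle.
Outer rectangle: 200 × 240, A = 48 000 mm², y = 120 mm, Ī = 230 400 000 mm⁴.
Inner void (subtracted): 162 × 202, A = 32 724 mm², y = 120 mm, Ī = 111 272 508 mm⁴.
By symmetry the centroid is at mid-height, ȳ = 120 mm.
All pieces are centred on the centroidal x-axis, so I = ΣĪ (holes subtracted) = 119 127 492 mm⁴.
Repeating about the centroidal y-axis gives I_y = 88 432 612 mm⁴.

I_x ≈ 1.19 × 10⁸ mm⁴, I_y ≈ 8.84 × 10⁷ mm⁴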